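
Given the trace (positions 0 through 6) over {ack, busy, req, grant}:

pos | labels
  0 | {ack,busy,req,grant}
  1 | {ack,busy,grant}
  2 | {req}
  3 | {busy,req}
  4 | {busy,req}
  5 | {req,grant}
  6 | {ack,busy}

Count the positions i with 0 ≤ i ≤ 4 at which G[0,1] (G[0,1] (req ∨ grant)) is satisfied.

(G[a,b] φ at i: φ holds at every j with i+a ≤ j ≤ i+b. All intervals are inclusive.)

4

Evaluate at each i in [0,4]:
  i=0: ✓ (all of [0,1])
  i=1: ✓ (all of [1,2])
  i=2: ✓ (all of [2,3])
  i=3: ✓ (all of [3,4])
  i=4: ✗ (fails at j=5)
Positions where it holds: {0, 1, 2, 3} → 4.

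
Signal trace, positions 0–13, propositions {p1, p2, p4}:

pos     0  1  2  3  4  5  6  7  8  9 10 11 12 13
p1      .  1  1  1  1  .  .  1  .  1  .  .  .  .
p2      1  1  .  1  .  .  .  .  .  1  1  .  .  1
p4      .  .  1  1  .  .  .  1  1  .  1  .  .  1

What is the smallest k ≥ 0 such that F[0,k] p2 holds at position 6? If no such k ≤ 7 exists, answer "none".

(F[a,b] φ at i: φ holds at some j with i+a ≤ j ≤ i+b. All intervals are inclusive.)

3

Scan j = 6,7,… for p2:
  j=6: fails
  j=7: fails
  j=8: fails
  j=9: holds
First hit at j=9, so smallest k = 9-6 = 3.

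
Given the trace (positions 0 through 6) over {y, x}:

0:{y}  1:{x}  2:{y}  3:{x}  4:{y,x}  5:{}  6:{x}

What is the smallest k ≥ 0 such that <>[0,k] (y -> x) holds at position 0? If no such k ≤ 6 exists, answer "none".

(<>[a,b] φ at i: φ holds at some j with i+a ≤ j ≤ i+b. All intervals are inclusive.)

1

Scan j = 0,1,… for (y -> x):
  j=0: fails
  j=1: holds
First hit at j=1, so smallest k = 1-0 = 1.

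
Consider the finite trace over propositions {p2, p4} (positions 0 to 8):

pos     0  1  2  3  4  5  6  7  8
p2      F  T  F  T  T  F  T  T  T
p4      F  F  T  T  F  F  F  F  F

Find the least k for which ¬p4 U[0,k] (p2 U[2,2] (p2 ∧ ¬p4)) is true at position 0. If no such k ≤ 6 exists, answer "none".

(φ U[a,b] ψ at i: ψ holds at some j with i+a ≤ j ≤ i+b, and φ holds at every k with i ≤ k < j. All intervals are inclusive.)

Need earliest j ≥ 0 with (p2 U[2,2] (p2 ∧ ¬p4)), and ¬p4 at every k in [0,j-1].
  j=0: rhs fails.
  j=1: rhs fails.
  j=2: rhs fails.
  j=3: rhs fails.
  j=4: rhs fails.
  j=5: rhs fails.
  j=6: rhs holds but lhs fails at k=2.
No witness within the range → none.

none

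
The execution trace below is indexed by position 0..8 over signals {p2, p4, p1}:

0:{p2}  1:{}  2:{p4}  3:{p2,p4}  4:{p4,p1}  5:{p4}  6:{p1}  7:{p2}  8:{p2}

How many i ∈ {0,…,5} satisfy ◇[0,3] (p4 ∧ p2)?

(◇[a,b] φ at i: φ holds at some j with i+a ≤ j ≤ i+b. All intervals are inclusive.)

Evaluate at each i in [0,5]:
  i=0: ✓ (witness j=3)
  i=1: ✓ (witness j=3)
  i=2: ✓ (witness j=3)
  i=3: ✓ (witness j=3)
  i=4: ✗ (none in [4,7])
  i=5: ✗ (none in [5,8])
Positions where it holds: {0, 1, 2, 3} → 4.

4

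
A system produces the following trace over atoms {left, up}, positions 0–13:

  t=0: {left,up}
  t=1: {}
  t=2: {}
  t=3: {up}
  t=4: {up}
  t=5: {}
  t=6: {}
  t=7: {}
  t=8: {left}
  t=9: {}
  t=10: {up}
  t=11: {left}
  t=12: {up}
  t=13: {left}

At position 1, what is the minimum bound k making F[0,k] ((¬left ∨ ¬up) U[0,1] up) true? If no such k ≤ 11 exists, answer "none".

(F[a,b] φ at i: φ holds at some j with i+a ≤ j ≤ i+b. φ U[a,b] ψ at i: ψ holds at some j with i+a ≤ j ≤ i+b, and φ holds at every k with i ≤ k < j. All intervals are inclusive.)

Scan j = 1,2,… for ((¬left ∨ ¬up) U[0,1] up):
  j=1: fails
  j=2: holds
First hit at j=2, so smallest k = 2-1 = 1.

1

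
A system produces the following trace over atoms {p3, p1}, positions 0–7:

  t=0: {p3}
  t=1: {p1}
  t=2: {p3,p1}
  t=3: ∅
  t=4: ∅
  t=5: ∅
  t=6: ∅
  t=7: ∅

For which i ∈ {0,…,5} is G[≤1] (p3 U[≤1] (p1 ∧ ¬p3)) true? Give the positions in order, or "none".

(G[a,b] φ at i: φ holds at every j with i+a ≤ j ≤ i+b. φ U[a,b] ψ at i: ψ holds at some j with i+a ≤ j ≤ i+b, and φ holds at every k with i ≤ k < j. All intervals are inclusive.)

0

Evaluate at each i in [0,5]:
  i=0: ✓ (all of [0,1])
  i=1: ✗ (fails at j=2)
  i=2: ✗ (fails at j=2)
  i=3: ✗ (fails at j=3)
  i=4: ✗ (fails at j=4)
  i=5: ✗ (fails at j=5)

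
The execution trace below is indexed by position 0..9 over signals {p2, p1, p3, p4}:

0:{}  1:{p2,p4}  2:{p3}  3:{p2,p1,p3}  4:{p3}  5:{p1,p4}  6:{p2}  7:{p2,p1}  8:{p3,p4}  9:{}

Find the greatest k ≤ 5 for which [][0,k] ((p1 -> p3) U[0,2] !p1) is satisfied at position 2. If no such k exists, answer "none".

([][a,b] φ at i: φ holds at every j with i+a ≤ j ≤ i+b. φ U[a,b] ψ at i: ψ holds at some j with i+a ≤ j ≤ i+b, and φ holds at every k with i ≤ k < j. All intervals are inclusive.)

2

((p1 -> p3) U[0,2] !p1) must hold from j=2 onward; find where it first fails.
  j=2: holds
  j=3: holds
  j=4: holds
  j=5: fails
Holds on [2,4], so largest k = 2.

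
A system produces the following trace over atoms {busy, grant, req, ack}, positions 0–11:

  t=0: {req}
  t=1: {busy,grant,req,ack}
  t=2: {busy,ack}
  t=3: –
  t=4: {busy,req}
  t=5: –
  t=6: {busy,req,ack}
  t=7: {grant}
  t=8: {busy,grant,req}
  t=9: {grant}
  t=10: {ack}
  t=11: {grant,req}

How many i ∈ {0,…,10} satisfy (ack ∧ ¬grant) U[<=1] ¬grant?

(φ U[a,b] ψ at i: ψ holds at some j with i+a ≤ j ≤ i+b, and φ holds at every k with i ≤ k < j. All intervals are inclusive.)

7

Evaluate at each i in [0,10]:
  i=0: ✓ (rhs at j=0)
  i=1: ✗ (lhs fails at k=1 before rhs at j=2)
  i=2: ✓ (rhs at j=2)
  i=3: ✓ (rhs at j=3)
  i=4: ✓ (rhs at j=4)
  i=5: ✓ (rhs at j=5)
  i=6: ✓ (rhs at j=6)
  i=7: ✗ (no rhs in [7,8])
  i=8: ✗ (no rhs in [8,9])
  i=9: ✗ (lhs fails at k=9 before rhs at j=10)
  i=10: ✓ (rhs at j=10)
Positions where it holds: {0, 2, 3, 4, 5, 6, 10} → 7.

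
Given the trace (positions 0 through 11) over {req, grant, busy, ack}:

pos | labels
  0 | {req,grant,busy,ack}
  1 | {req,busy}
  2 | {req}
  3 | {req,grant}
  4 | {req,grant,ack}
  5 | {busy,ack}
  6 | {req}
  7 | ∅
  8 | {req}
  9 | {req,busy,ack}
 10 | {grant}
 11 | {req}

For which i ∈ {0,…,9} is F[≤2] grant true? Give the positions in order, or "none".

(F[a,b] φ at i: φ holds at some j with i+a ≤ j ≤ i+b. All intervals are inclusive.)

0, 1, 2, 3, 4, 8, 9

Evaluate at each i in [0,9]:
  i=0: ✓ (witness j=0)
  i=1: ✓ (witness j=3)
  i=2: ✓ (witness j=3)
  i=3: ✓ (witness j=3)
  i=4: ✓ (witness j=4)
  i=5: ✗ (none in [5,7])
  i=6: ✗ (none in [6,8])
  i=7: ✗ (none in [7,9])
  i=8: ✓ (witness j=10)
  i=9: ✓ (witness j=10)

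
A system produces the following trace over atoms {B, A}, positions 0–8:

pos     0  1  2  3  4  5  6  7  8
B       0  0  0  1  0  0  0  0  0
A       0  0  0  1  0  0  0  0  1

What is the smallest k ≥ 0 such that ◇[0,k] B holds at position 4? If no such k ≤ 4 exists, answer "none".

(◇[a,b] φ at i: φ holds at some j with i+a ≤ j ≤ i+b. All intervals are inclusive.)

Scan j = 4,5,… for B:
  j=4: fails
  j=5: fails
  j=6: fails
  j=7: fails
  j=8: fails
No j in [4,8] satisfies it → none.

none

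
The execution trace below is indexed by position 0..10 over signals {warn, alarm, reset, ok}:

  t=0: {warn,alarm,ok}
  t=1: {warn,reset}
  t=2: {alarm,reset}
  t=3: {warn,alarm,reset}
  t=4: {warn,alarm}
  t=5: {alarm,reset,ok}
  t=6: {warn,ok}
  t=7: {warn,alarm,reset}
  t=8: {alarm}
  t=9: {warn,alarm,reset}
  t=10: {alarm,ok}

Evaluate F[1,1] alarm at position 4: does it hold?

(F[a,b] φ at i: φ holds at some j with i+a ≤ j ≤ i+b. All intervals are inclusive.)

Yes

Check alarm at each j in [5,5]:
  j=5: true
Found at j=5 → formula holds.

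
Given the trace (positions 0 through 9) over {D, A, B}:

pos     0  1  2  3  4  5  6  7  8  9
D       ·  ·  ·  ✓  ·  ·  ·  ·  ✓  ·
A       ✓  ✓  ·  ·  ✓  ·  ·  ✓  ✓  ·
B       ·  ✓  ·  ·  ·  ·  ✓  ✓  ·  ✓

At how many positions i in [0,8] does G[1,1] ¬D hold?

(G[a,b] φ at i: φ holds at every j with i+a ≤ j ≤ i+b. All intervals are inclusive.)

Evaluate at each i in [0,8]:
  i=0: ✓ (all of [1,1])
  i=1: ✓ (all of [2,2])
  i=2: ✗ (fails at j=3)
  i=3: ✓ (all of [4,4])
  i=4: ✓ (all of [5,5])
  i=5: ✓ (all of [6,6])
  i=6: ✓ (all of [7,7])
  i=7: ✗ (fails at j=8)
  i=8: ✓ (all of [9,9])
Positions where it holds: {0, 1, 3, 4, 5, 6, 8} → 7.

7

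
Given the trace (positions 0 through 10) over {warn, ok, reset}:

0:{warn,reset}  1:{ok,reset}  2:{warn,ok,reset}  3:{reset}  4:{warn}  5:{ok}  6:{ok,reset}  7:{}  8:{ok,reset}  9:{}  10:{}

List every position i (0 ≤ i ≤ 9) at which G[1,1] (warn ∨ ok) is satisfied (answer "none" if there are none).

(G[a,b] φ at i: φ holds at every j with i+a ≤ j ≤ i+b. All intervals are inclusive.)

Evaluate at each i in [0,9]:
  i=0: ✓ (all of [1,1])
  i=1: ✓ (all of [2,2])
  i=2: ✗ (fails at j=3)
  i=3: ✓ (all of [4,4])
  i=4: ✓ (all of [5,5])
  i=5: ✓ (all of [6,6])
  i=6: ✗ (fails at j=7)
  i=7: ✓ (all of [8,8])
  i=8: ✗ (fails at j=9)
  i=9: ✗ (fails at j=10)

0, 1, 3, 4, 5, 7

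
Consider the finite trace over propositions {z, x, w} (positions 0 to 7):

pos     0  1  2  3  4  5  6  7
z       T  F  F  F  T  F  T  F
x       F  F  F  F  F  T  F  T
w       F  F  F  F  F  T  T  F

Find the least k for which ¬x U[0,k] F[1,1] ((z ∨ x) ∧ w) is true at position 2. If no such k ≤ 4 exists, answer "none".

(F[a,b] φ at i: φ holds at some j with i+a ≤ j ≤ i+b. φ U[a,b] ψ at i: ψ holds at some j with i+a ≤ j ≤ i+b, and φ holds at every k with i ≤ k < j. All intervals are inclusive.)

2

Need earliest j ≥ 2 with F[1,1] ((z ∨ x) ∧ w), and ¬x at every k in [2,j-1].
  j=2: rhs fails.
  j=3: rhs fails.
  j=4: rhs holds; lhs holds on [2,3]. k = 2.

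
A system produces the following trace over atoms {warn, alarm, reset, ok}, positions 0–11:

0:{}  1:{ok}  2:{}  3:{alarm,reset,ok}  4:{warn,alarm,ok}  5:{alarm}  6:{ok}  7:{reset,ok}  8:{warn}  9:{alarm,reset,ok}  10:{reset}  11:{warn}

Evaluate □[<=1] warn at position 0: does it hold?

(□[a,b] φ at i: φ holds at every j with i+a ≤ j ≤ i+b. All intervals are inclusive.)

Check warn at every j in [0,1]:
  j=0: false
  j=1: false
Fails at j=0 → formula fails.

Does not hold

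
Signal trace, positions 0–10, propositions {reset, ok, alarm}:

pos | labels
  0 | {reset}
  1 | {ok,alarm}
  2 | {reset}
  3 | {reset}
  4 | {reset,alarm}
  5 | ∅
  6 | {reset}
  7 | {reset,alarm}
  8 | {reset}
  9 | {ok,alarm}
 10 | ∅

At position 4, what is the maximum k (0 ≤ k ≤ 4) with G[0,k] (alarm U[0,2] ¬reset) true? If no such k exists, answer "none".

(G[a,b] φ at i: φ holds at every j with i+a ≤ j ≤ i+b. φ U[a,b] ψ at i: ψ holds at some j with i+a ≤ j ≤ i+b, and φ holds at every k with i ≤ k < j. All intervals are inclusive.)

(alarm U[0,2] ¬reset) must hold from j=4 onward; find where it first fails.
  j=4: holds
  j=5: holds
  j=6: fails
Holds on [4,5], so largest k = 1.

1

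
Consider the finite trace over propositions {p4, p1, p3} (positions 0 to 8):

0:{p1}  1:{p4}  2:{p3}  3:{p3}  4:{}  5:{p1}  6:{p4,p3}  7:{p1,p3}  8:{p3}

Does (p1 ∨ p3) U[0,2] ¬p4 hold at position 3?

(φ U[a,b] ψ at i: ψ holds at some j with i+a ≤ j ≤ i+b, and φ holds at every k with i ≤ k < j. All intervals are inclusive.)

Yes

Need some j in [3,5] with ¬p4, and (p1 ∨ p3) at every k in [3,j-1].
  j=3: ¬p4 holds; no prefix to check → satisfied.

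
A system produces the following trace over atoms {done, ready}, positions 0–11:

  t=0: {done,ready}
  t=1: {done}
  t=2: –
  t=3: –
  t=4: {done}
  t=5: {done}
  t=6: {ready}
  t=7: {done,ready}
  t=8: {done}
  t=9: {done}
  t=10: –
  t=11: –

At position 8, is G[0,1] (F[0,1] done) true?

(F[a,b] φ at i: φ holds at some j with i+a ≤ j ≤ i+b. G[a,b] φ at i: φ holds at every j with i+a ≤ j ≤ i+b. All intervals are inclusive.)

Check F[0,1] done at every j in [8,9]:
  j=8: holds (witness at 8)
  j=9: holds (witness at 9)
All positions satisfy it → formula holds.

Holds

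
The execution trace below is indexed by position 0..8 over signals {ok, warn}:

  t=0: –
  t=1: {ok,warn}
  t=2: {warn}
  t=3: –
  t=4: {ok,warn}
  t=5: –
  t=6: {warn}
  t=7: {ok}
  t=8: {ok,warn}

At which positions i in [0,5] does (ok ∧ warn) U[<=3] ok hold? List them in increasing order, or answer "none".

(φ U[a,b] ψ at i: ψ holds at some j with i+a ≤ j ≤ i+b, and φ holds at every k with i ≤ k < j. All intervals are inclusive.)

1, 4

Evaluate at each i in [0,5]:
  i=0: ✗ (lhs fails at k=0 before rhs at j=1)
  i=1: ✓ (rhs at j=1)
  i=2: ✗ (lhs fails at k=2 before rhs at j=4)
  i=3: ✗ (lhs fails at k=3 before rhs at j=4)
  i=4: ✓ (rhs at j=4)
  i=5: ✗ (lhs fails at k=5 before rhs at j=7)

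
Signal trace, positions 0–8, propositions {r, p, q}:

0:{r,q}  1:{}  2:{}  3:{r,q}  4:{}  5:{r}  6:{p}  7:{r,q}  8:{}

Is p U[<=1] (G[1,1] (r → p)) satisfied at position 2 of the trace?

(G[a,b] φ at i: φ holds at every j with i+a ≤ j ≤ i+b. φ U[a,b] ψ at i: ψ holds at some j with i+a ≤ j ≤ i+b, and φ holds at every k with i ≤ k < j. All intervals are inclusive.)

Need some j in [2,3] with G[1,1] (r → p), and p at every k in [2,j-1].
  j=2: G[1,1] (r → p) — fails at 3.
  j=3: G[1,1] (r → p) holds, but p fails at k=2 → not this j.
No j in the window works → until fails.

False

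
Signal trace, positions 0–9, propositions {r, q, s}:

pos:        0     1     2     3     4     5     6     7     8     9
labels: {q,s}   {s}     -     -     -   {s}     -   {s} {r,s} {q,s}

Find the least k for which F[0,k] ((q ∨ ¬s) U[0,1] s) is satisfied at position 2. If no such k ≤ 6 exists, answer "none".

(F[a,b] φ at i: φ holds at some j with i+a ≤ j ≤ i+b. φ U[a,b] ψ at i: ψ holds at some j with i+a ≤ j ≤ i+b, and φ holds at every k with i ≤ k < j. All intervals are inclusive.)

2

Scan j = 2,3,… for ((q ∨ ¬s) U[0,1] s):
  j=2: fails
  j=3: fails
  j=4: holds
First hit at j=4, so smallest k = 4-2 = 2.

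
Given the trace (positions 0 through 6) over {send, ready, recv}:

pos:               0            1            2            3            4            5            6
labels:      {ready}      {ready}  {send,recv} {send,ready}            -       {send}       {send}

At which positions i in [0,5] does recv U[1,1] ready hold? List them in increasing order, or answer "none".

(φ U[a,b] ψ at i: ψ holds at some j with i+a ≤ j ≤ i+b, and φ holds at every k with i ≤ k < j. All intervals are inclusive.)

Evaluate at each i in [0,5]:
  i=0: ✗ (lhs fails at k=0 before rhs at j=1)
  i=1: ✗ (no rhs in [2,2])
  i=2: ✓ (rhs at j=3; lhs holds on [2,2])
  i=3: ✗ (no rhs in [4,4])
  i=4: ✗ (no rhs in [5,5])
  i=5: ✗ (no rhs in [6,6])

2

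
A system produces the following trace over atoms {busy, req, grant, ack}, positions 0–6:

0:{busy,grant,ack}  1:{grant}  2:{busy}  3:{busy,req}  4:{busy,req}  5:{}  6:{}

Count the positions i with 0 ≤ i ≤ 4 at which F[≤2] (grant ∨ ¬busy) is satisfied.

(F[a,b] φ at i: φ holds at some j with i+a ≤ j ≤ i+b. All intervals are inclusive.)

Evaluate at each i in [0,4]:
  i=0: ✓ (witness j=0)
  i=1: ✓ (witness j=1)
  i=2: ✗ (none in [2,4])
  i=3: ✓ (witness j=5)
  i=4: ✓ (witness j=5)
Positions where it holds: {0, 1, 3, 4} → 4.

4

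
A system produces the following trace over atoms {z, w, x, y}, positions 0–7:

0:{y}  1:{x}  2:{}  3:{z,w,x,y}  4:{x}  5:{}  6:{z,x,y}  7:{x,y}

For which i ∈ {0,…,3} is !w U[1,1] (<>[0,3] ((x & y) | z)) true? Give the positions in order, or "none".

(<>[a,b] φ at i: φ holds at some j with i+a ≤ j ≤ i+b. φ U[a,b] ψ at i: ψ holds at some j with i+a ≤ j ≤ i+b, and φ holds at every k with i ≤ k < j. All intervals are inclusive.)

0, 1, 2

Evaluate at each i in [0,3]:
  i=0: ✓ (rhs at j=1; lhs holds on [0,0])
  i=1: ✓ (rhs at j=2; lhs holds on [1,1])
  i=2: ✓ (rhs at j=3; lhs holds on [2,2])
  i=3: ✗ (lhs fails at k=3 before rhs at j=4)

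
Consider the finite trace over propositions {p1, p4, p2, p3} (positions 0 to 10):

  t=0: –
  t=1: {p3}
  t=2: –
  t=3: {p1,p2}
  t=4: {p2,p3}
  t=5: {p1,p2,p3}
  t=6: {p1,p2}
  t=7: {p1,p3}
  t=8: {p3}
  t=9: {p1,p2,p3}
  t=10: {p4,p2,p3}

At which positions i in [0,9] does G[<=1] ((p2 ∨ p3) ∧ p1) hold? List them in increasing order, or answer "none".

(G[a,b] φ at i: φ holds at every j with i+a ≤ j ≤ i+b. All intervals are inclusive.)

5, 6

Evaluate at each i in [0,9]:
  i=0: ✗ (fails at j=0)
  i=1: ✗ (fails at j=1)
  i=2: ✗ (fails at j=2)
  i=3: ✗ (fails at j=4)
  i=4: ✗ (fails at j=4)
  i=5: ✓ (all of [5,6])
  i=6: ✓ (all of [6,7])
  i=7: ✗ (fails at j=8)
  i=8: ✗ (fails at j=8)
  i=9: ✗ (fails at j=10)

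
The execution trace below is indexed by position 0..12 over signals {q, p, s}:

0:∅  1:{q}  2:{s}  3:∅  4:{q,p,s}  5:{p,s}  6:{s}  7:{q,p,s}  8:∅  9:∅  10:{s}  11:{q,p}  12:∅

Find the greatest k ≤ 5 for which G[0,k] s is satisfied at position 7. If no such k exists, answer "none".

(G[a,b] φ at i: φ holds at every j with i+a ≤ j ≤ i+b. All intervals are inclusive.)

0

s must hold from j=7 onward; find where it first fails.
  j=7: holds
  j=8: fails
Holds on [7,7], so largest k = 0.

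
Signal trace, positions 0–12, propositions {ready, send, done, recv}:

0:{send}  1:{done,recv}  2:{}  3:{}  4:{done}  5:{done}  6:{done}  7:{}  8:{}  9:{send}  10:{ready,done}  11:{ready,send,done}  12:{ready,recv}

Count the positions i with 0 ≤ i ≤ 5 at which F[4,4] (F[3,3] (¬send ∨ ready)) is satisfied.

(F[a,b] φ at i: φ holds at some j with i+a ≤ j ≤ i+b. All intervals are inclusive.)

5

Evaluate at each i in [0,5]:
  i=0: ✓ (witness j=4)
  i=1: ✓ (witness j=5)
  i=2: ✗ (none in [6,6])
  i=3: ✓ (witness j=7)
  i=4: ✓ (witness j=8)
  i=5: ✓ (witness j=9)
Positions where it holds: {0, 1, 3, 4, 5} → 5.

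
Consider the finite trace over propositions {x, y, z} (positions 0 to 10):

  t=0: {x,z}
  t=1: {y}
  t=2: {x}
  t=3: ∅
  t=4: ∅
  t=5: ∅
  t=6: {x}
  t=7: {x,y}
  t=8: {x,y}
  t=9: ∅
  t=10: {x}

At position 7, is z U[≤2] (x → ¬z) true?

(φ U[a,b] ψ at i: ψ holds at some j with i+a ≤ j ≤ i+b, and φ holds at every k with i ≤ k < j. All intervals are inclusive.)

True

Need some j in [7,9] with (x → ¬z), and z at every k in [7,j-1].
  j=7: (x → ¬z) holds; no prefix to check → satisfied.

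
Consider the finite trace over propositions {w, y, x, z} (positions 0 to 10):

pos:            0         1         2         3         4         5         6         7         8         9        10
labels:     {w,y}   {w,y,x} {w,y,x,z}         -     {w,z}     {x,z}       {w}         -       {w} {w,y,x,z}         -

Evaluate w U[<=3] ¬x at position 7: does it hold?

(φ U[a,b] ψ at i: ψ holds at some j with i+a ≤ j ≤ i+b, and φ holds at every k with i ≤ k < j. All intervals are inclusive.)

Need some j in [7,10] with ¬x, and w at every k in [7,j-1].
  j=7: ¬x holds; no prefix to check → satisfied.

True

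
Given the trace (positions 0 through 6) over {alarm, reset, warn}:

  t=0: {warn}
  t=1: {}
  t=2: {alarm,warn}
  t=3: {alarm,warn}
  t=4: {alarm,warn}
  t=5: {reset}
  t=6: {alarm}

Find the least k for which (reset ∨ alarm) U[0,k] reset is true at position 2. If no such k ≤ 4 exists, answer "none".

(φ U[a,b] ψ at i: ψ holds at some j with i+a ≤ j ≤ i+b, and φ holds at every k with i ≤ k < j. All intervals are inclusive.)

3

Need earliest j ≥ 2 with reset, and (reset ∨ alarm) at every k in [2,j-1].
  j=2: rhs fails.
  j=3: rhs fails.
  j=4: rhs fails.
  j=5: rhs holds; lhs holds on [2,4]. k = 3.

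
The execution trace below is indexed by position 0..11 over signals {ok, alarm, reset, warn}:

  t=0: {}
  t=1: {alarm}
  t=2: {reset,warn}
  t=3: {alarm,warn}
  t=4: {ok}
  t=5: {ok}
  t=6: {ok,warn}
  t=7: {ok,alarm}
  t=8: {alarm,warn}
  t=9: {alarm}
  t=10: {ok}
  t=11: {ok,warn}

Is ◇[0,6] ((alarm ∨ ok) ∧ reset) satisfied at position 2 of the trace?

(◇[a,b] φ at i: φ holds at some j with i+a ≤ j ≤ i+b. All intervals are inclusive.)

Check ((alarm ∨ ok) ∧ reset) at each j in [2,8]:
  j=2: false
  j=3: false
  j=4: false
  j=5: false
  j=6: false
  j=7: false
  j=8: false
No position in the window satisfies it → formula fails.

False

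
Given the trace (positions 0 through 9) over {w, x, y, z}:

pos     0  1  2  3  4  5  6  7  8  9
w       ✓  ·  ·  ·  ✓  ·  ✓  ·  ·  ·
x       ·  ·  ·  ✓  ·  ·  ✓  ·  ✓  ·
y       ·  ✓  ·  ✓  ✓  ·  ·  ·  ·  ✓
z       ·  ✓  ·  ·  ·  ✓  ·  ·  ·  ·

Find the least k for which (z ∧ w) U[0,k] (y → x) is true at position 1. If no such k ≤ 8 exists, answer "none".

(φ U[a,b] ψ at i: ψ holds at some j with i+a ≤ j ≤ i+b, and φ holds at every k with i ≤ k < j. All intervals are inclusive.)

Need earliest j ≥ 1 with (y → x), and (z ∧ w) at every k in [1,j-1].
  j=1: rhs fails.
  j=2: rhs holds but lhs fails at k=1.
  j=3: rhs holds but lhs fails at k=1.
  j=4: rhs fails.
  j=5: rhs holds but lhs fails at k=1.
  j=6: rhs holds but lhs fails at k=1.
  j=7: rhs holds but lhs fails at k=1.
  j=8: rhs holds but lhs fails at k=1.
  j=9: rhs fails.
No witness within the range → none.

none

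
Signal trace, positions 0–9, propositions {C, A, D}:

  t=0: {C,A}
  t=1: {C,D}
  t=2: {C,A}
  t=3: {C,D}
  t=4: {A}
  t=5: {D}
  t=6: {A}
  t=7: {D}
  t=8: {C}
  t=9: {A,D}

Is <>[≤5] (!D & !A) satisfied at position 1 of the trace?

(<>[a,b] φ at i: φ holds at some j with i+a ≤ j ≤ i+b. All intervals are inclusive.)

No

Check (!D & !A) at each j in [1,6]:
  j=1: false
  j=2: false
  j=3: false
  j=4: false
  j=5: false
  j=6: false
No position in the window satisfies it → formula fails.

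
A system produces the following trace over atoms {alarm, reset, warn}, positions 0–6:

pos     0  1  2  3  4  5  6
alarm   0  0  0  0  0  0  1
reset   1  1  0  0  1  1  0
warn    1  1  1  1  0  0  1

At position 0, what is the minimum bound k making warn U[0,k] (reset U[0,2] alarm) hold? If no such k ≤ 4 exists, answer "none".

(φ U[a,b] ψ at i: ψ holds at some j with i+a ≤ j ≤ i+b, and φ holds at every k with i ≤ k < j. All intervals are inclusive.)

4

Need earliest j ≥ 0 with (reset U[0,2] alarm), and warn at every k in [0,j-1].
  j=0: rhs fails.
  j=1: rhs fails.
  j=2: rhs fails.
  j=3: rhs fails.
  j=4: rhs holds; lhs holds on [0,3]. k = 4.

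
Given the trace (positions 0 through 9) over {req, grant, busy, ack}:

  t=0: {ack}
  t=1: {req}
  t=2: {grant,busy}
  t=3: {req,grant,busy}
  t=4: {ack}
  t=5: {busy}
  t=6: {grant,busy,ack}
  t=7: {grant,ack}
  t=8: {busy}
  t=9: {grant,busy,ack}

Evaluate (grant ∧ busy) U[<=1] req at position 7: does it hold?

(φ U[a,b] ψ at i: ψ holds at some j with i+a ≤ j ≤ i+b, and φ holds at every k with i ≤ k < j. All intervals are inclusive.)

Need some j in [7,8] with req, and (grant ∧ busy) at every k in [7,j-1].
  j=7: req false.
  j=8: req false.
No j in the window works → until fails.

No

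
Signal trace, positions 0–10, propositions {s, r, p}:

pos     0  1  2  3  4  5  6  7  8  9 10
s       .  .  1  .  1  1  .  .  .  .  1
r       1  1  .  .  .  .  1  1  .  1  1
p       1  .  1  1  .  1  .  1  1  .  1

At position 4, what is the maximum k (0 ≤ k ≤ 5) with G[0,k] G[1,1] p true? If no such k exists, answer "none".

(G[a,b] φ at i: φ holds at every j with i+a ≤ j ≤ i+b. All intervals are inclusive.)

G[1,1] p must hold from j=4 onward; find where it first fails.
  j=4: holds
  j=5: fails
Holds on [4,4], so largest k = 0.

0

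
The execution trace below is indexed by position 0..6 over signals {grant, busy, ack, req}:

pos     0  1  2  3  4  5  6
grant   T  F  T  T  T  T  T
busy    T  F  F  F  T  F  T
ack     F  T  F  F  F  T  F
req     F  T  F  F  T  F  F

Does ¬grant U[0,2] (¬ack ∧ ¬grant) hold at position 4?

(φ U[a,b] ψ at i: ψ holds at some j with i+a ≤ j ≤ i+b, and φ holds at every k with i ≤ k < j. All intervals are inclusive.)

Need some j in [4,6] with (¬ack ∧ ¬grant), and ¬grant at every k in [4,j-1].
  j=4: (¬ack ∧ ¬grant) false.
  j=5: (¬ack ∧ ¬grant) false.
  j=6: (¬ack ∧ ¬grant) false.
No j in the window works → until fails.

No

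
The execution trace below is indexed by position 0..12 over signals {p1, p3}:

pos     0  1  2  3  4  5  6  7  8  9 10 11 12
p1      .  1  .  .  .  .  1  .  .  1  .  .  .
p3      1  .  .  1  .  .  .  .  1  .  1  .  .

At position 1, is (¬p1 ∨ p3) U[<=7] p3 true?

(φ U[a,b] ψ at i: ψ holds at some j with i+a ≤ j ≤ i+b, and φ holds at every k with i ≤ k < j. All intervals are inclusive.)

Need some j in [1,8] with p3, and (¬p1 ∨ p3) at every k in [1,j-1].
  j=1: p3 false.
  j=2: p3 false.
  j=3: p3 holds, but (¬p1 ∨ p3) fails at k=1 → not this j.
  j=4: p3 false.
  j=5: p3 false.
  j=6: p3 false.
  j=7: p3 false.
  j=8: p3 holds, but (¬p1 ∨ p3) fails at k=1 → not this j.
No j in the window works → until fails.

False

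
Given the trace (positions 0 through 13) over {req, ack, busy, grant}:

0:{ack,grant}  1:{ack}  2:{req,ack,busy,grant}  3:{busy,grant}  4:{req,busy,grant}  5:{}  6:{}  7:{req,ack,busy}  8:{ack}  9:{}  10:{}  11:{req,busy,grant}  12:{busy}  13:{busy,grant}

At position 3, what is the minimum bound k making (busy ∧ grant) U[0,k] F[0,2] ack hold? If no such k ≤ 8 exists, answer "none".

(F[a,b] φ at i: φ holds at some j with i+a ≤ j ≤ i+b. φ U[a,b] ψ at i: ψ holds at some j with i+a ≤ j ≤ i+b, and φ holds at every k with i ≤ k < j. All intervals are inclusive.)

2

Need earliest j ≥ 3 with F[0,2] ack, and (busy ∧ grant) at every k in [3,j-1].
  j=3: rhs fails.
  j=4: rhs fails.
  j=5: rhs holds; lhs holds on [3,4]. k = 2.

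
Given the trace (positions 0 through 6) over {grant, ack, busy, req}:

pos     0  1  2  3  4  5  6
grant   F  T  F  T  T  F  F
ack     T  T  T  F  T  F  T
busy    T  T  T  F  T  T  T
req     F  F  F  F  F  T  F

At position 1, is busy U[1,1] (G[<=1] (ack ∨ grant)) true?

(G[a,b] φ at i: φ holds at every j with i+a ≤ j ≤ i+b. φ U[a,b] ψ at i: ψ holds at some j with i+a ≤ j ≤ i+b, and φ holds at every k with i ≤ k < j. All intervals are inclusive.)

True

Need some j in [2,2] with G[<=1] (ack ∨ grant), and busy at every k in [1,j-1].
  j=2: G[<=1] (ack ∨ grant) holds; busy holds at every k in [1,1] → satisfied.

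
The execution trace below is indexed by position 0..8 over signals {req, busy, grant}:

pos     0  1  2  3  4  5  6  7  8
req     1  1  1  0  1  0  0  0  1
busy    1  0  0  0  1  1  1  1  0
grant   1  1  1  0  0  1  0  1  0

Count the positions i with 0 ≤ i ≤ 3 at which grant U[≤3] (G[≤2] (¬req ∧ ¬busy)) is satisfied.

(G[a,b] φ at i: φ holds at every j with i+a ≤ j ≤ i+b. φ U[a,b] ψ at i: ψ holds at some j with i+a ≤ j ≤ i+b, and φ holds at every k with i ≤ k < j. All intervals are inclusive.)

0

Evaluate at each i in [0,3]:
  i=0: ✗ (no rhs in [0,3])
  i=1: ✗ (no rhs in [1,4])
  i=2: ✗ (no rhs in [2,5])
  i=3: ✗ (no rhs in [3,6])
Positions where it holds: {} → 0.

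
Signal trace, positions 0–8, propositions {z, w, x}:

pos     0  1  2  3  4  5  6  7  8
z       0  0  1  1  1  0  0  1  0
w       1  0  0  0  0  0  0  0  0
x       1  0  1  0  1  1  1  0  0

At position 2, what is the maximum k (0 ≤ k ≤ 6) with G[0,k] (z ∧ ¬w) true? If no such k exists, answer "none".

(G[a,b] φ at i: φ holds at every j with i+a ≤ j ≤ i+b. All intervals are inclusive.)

2

(z ∧ ¬w) must hold from j=2 onward; find where it first fails.
  j=2: holds
  j=3: holds
  j=4: holds
  j=5: fails
Holds on [2,4], so largest k = 2.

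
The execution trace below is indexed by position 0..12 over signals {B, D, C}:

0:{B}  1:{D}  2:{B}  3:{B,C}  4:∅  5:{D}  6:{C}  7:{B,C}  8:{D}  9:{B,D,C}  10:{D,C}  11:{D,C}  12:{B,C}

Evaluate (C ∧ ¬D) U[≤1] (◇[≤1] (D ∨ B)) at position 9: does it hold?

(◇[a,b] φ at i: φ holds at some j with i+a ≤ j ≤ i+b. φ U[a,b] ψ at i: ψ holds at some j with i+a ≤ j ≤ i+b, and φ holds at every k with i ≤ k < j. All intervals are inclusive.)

Holds

Need some j in [9,10] with ◇[≤1] (D ∨ B), and (C ∧ ¬D) at every k in [9,j-1].
  j=9: ◇[≤1] (D ∨ B) holds; no prefix to check → satisfied.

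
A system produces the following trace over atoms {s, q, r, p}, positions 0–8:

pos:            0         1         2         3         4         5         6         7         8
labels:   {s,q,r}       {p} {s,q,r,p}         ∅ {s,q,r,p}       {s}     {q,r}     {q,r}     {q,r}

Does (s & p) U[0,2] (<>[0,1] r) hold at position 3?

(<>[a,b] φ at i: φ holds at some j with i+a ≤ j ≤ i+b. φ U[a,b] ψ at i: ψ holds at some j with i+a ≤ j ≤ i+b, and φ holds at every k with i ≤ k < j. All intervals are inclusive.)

Need some j in [3,5] with <>[0,1] r, and (s & p) at every k in [3,j-1].
  j=3: <>[0,1] r holds; no prefix to check → satisfied.

True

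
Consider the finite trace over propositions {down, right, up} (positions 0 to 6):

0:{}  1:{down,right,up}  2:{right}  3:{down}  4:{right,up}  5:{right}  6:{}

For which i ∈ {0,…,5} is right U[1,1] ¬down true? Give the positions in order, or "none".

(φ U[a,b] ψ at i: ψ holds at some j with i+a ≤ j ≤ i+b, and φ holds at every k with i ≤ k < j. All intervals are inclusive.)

1, 4, 5

Evaluate at each i in [0,5]:
  i=0: ✗ (no rhs in [1,1])
  i=1: ✓ (rhs at j=2; lhs holds on [1,1])
  i=2: ✗ (no rhs in [3,3])
  i=3: ✗ (lhs fails at k=3 before rhs at j=4)
  i=4: ✓ (rhs at j=5; lhs holds on [4,4])
  i=5: ✓ (rhs at j=6; lhs holds on [5,5])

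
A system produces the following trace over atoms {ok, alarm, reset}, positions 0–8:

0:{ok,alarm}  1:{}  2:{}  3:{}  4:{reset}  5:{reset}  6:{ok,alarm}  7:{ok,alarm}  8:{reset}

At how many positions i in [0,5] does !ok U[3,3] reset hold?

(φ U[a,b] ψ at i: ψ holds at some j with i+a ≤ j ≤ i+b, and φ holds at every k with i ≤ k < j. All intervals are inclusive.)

2

Evaluate at each i in [0,5]:
  i=0: ✗ (no rhs in [3,3])
  i=1: ✓ (rhs at j=4; lhs holds on [1,3])
  i=2: ✓ (rhs at j=5; lhs holds on [2,4])
  i=3: ✗ (no rhs in [6,6])
  i=4: ✗ (no rhs in [7,7])
  i=5: ✗ (lhs fails at k=6 before rhs at j=8)
Positions where it holds: {1, 2} → 2.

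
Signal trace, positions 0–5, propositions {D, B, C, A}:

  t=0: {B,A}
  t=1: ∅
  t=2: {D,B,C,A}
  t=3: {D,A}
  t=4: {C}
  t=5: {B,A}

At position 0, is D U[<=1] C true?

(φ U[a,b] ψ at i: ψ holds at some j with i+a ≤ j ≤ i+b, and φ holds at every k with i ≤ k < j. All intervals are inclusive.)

Need some j in [0,1] with C, and D at every k in [0,j-1].
  j=0: C false.
  j=1: C false.
No j in the window works → until fails.

False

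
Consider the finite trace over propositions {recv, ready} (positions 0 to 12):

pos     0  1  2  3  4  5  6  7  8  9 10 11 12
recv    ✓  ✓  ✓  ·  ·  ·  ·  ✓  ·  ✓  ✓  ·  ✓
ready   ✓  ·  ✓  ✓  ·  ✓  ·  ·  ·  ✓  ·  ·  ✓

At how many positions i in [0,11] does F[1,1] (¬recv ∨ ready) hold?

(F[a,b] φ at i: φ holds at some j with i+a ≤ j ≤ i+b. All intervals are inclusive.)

9

Evaluate at each i in [0,11]:
  i=0: ✗ (none in [1,1])
  i=1: ✓ (witness j=2)
  i=2: ✓ (witness j=3)
  i=3: ✓ (witness j=4)
  i=4: ✓ (witness j=5)
  i=5: ✓ (witness j=6)
  i=6: ✗ (none in [7,7])
  i=7: ✓ (witness j=8)
  i=8: ✓ (witness j=9)
  i=9: ✗ (none in [10,10])
  i=10: ✓ (witness j=11)
  i=11: ✓ (witness j=12)
Positions where it holds: {1, 2, 3, 4, 5, 7, 8, 10, 11} → 9.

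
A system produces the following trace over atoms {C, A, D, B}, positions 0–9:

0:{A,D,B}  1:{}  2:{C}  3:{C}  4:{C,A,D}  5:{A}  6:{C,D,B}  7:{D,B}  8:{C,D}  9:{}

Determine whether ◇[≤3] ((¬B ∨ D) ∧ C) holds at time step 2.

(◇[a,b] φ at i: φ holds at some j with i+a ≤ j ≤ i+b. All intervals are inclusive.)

Yes

Check ((¬B ∨ D) ∧ C) at each j in [2,5]:
  j=2: true
  j=3: true
  j=4: true
  j=5: false
Found at j=2 → formula holds.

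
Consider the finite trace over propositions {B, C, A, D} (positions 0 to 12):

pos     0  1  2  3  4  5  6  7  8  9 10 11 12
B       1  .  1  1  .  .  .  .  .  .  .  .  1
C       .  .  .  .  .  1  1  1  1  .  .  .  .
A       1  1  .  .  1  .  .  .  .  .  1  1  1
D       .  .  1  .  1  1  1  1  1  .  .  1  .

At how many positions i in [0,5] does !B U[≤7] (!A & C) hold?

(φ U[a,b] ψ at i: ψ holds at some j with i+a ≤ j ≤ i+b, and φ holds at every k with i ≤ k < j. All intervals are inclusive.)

2

Evaluate at each i in [0,5]:
  i=0: ✗ (lhs fails at k=0 before rhs at j=5)
  i=1: ✗ (lhs fails at k=2 before rhs at j=5)
  i=2: ✗ (lhs fails at k=2 before rhs at j=5)
  i=3: ✗ (lhs fails at k=3 before rhs at j=5)
  i=4: ✓ (rhs at j=5; lhs holds on [4,4])
  i=5: ✓ (rhs at j=5)
Positions where it holds: {4, 5} → 2.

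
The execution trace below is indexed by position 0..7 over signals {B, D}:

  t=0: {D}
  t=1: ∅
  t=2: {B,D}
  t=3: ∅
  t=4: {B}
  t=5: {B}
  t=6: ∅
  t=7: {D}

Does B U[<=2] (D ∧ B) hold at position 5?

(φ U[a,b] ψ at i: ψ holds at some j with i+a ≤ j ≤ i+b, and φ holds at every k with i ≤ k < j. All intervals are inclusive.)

No

Need some j in [5,7] with (D ∧ B), and B at every k in [5,j-1].
  j=5: (D ∧ B) false.
  j=6: (D ∧ B) false.
  j=7: (D ∧ B) false.
No j in the window works → until fails.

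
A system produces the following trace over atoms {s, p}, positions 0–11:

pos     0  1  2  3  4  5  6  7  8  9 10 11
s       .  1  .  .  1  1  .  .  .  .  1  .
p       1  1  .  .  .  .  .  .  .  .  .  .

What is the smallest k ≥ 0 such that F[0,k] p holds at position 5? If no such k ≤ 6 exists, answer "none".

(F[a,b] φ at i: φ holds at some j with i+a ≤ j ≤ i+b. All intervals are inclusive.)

Scan j = 5,6,… for p:
  j=5: fails
  j=6: fails
  j=7: fails
  j=8: fails
  j=9: fails
  j=10: fails
  j=11: fails
No j in [5,11] satisfies it → none.

none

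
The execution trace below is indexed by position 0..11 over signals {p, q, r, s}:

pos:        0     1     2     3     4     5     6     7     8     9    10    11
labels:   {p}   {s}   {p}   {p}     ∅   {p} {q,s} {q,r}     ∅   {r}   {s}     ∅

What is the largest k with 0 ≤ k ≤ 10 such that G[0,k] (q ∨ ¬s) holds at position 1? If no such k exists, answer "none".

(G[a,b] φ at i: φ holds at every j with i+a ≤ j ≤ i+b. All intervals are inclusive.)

none

(q ∨ ¬s) must hold from j=1 onward; find where it first fails.
  j=1: fails → no k works.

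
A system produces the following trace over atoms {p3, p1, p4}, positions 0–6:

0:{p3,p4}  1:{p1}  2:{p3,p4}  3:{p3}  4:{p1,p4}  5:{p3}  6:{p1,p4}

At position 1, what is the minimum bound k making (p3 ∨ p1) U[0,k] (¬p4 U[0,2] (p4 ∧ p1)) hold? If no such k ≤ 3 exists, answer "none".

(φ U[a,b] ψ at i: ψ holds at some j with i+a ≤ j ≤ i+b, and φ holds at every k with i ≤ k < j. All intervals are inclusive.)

Need earliest j ≥ 1 with (¬p4 U[0,2] (p4 ∧ p1)), and (p3 ∨ p1) at every k in [1,j-1].
  j=1: rhs fails.
  j=2: rhs fails.
  j=3: rhs holds; lhs holds on [1,2]. k = 2.

2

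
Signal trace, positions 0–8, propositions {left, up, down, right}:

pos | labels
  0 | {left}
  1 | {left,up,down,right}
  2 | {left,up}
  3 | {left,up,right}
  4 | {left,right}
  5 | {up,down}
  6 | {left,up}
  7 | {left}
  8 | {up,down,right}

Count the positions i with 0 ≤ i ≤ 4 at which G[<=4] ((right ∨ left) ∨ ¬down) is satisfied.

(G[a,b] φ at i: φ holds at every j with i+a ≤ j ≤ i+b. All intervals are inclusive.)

1

Evaluate at each i in [0,4]:
  i=0: ✓ (all of [0,4])
  i=1: ✗ (fails at j=5)
  i=2: ✗ (fails at j=5)
  i=3: ✗ (fails at j=5)
  i=4: ✗ (fails at j=5)
Positions where it holds: {0} → 1.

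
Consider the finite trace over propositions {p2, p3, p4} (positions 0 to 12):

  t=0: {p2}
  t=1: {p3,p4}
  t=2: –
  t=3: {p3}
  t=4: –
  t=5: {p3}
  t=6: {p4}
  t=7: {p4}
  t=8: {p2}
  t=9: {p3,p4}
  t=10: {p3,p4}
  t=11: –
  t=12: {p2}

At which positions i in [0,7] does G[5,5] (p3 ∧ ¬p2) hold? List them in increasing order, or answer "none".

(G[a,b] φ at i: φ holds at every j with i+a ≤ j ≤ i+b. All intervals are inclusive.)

Evaluate at each i in [0,7]:
  i=0: ✓ (all of [5,5])
  i=1: ✗ (fails at j=6)
  i=2: ✗ (fails at j=7)
  i=3: ✗ (fails at j=8)
  i=4: ✓ (all of [9,9])
  i=5: ✓ (all of [10,10])
  i=6: ✗ (fails at j=11)
  i=7: ✗ (fails at j=12)

0, 4, 5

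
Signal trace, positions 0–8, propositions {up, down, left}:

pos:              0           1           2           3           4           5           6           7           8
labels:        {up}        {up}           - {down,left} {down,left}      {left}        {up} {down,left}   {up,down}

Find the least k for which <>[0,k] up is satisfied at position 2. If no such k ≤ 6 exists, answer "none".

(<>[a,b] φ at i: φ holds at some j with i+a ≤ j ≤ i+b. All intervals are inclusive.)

4

Scan j = 2,3,… for up:
  j=2: fails
  j=3: fails
  j=4: fails
  j=5: fails
  j=6: holds
First hit at j=6, so smallest k = 6-2 = 4.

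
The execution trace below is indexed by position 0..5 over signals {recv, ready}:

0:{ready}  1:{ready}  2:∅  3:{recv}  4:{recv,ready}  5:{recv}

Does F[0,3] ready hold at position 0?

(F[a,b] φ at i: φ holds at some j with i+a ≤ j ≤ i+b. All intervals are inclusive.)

Check ready at each j in [0,3]:
  j=0: true
  j=1: true
  j=2: false
  j=3: false
Found at j=0 → formula holds.

Yes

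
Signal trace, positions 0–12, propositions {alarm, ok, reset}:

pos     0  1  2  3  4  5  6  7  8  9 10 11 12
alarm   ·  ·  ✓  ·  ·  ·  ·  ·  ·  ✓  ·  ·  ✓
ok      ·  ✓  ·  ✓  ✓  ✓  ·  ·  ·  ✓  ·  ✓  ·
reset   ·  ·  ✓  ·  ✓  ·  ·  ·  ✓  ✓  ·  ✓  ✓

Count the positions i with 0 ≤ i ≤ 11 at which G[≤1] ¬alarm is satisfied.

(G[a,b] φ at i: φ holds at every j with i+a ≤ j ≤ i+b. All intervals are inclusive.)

7

Evaluate at each i in [0,11]:
  i=0: ✓ (all of [0,1])
  i=1: ✗ (fails at j=2)
  i=2: ✗ (fails at j=2)
  i=3: ✓ (all of [3,4])
  i=4: ✓ (all of [4,5])
  i=5: ✓ (all of [5,6])
  i=6: ✓ (all of [6,7])
  i=7: ✓ (all of [7,8])
  i=8: ✗ (fails at j=9)
  i=9: ✗ (fails at j=9)
  i=10: ✓ (all of [10,11])
  i=11: ✗ (fails at j=12)
Positions where it holds: {0, 3, 4, 5, 6, 7, 10} → 7.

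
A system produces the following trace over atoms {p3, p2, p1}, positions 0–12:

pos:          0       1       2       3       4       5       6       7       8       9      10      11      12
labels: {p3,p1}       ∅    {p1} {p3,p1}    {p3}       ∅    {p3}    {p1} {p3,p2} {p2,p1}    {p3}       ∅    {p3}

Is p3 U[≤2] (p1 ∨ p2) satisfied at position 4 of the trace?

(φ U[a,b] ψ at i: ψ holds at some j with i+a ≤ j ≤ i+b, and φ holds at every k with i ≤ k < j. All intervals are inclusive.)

No

Need some j in [4,6] with (p1 ∨ p2), and p3 at every k in [4,j-1].
  j=4: (p1 ∨ p2) false.
  j=5: (p1 ∨ p2) false.
  j=6: (p1 ∨ p2) false.
No j in the window works → until fails.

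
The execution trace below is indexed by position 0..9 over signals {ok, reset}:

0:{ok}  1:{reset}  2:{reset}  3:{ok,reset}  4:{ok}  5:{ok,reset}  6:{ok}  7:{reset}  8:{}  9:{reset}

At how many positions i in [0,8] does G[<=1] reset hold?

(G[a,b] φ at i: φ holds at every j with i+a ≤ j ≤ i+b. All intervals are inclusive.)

2

Evaluate at each i in [0,8]:
  i=0: ✗ (fails at j=0)
  i=1: ✓ (all of [1,2])
  i=2: ✓ (all of [2,3])
  i=3: ✗ (fails at j=4)
  i=4: ✗ (fails at j=4)
  i=5: ✗ (fails at j=6)
  i=6: ✗ (fails at j=6)
  i=7: ✗ (fails at j=8)
  i=8: ✗ (fails at j=8)
Positions where it holds: {1, 2} → 2.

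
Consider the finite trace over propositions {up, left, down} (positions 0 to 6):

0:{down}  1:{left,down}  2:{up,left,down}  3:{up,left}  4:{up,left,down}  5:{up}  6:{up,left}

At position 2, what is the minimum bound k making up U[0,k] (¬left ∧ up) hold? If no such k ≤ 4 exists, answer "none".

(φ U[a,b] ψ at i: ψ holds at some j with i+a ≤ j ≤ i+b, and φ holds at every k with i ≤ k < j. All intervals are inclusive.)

3

Need earliest j ≥ 2 with (¬left ∧ up), and up at every k in [2,j-1].
  j=2: rhs fails.
  j=3: rhs fails.
  j=4: rhs fails.
  j=5: rhs holds; lhs holds on [2,4]. k = 3.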